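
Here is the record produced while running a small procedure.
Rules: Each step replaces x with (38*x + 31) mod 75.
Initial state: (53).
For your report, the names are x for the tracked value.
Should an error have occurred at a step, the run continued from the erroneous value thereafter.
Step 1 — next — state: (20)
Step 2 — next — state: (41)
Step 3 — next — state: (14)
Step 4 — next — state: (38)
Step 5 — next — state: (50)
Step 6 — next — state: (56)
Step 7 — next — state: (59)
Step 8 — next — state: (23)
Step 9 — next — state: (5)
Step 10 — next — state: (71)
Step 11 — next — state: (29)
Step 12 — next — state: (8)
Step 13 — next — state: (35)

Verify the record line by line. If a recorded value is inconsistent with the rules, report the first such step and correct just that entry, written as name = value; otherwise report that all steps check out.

no error

Step 1: x = (38*53 + 31) mod 75 = 20 — no discrepancy.
Step 2: x = (38*20 + 31) mod 75 = 41 — same as recorded.
Step 3: x = (38*41 + 31) mod 75 = 14 — checks out.
Step 4: x = (38*14 + 31) mod 75 = 38 — verified.
Step 5: x = (38*38 + 31) mod 75 = 50 — in agreement.
Step 6: x = (38*50 + 31) mod 75 = 56 — confirmed correct.
Step 7: x = (38*56 + 31) mod 75 = 59 — matches.
Step 8: x = (38*59 + 31) mod 75 = 23 — matches.
Step 9: x = (38*23 + 31) mod 75 = 5 — verified.
Step 10: x = (38*5 + 31) mod 75 = 71 — no discrepancy.
Step 11: x = (38*71 + 31) mod 75 = 29 — confirmed correct.
Step 12: x = (38*29 + 31) mod 75 = 8 — same as recorded.
Step 13: x = (38*8 + 31) mod 75 = 35 — confirmed correct.
Every step is consistent.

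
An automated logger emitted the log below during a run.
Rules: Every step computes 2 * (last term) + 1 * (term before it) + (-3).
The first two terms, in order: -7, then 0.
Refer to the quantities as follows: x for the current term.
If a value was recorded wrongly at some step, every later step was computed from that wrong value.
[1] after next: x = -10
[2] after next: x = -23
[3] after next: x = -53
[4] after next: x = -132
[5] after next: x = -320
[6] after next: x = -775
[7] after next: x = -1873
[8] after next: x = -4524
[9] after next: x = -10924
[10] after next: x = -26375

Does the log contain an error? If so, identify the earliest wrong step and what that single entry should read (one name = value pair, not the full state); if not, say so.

step 3, x = -59

Step 1: x = 2*(0) + (1)*(-7) + (-3) = -10 — no discrepancy.
Step 2: x = 2*(-10) + (1)*(0) + (-3) = -23 — verified.
Step 3: x = 2*(-23) + (1)*(-10) + (-3) = -59 — not what was recorded.
That makes step 3 the first incorrect line — x = -59 is what it should show.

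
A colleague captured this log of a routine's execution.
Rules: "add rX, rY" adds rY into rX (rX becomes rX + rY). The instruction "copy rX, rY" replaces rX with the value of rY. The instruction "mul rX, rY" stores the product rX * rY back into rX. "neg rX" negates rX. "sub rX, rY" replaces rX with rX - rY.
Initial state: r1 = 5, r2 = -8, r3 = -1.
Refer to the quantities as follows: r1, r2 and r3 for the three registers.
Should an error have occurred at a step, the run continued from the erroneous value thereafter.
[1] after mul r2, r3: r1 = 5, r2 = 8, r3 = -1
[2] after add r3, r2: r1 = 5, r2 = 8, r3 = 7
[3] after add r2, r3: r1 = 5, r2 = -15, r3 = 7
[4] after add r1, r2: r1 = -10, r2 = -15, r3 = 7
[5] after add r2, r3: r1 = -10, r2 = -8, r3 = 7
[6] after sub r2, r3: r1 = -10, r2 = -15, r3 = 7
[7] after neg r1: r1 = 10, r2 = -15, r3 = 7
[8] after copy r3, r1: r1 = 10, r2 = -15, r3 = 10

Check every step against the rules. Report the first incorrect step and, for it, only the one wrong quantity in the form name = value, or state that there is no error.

Step 1: r2 = -8 * -1 = 8 — confirmed correct.
Step 2: r3 = -1 + 8 = 7 — same as recorded.
Step 3: r2 = 8 + 7 = 15 — not what was recorded.
First deviation found at step 3; the corrected entry is r2 = 15.

step 3, r2 = 15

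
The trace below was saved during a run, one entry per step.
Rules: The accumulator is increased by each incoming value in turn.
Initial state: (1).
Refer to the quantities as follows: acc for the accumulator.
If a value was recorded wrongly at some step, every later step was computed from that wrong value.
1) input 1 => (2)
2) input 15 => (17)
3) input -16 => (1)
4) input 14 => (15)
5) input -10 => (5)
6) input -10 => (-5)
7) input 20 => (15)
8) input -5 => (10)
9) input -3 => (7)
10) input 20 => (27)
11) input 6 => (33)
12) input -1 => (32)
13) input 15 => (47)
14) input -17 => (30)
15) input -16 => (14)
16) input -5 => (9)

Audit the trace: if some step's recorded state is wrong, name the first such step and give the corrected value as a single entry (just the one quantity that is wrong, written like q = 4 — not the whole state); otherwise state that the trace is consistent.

no error

Recomputing the run from the initial state:
step 1: acc = 2
step 2: acc = 17
step 3: acc = 1
step 4: acc = 15
step 5: acc = 5
step 6: acc = -5
step 7: acc = 15
step 8: acc = 10
step 9: acc = 7
step 10: acc = 27
step 11: acc = 33
step 12: acc = 32
step 13: acc = 47
step 14: acc = 30
step 15: acc = 14
step 16: acc = 9
This matches the trace at every step.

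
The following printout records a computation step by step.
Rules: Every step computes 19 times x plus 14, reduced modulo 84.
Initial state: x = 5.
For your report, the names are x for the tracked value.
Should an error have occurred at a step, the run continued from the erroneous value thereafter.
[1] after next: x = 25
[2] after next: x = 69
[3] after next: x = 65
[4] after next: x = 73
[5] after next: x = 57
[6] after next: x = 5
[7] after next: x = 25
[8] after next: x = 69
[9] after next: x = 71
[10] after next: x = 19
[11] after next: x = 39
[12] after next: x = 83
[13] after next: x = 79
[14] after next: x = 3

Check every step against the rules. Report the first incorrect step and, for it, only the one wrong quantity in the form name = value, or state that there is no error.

Recomputing the run from the initial state:
step 1: x = 25
step 2: x = 69
step 3: x = 65
step 4: x = 73
step 5: x = 57
step 6: x = 5
step 7: x = 25
step 8: x = 69
step 9: x = 65
step 10: x = 73
step 11: x = 57
step 12: x = 5
step 13: x = 25
step 14: x = 69
The first disagreement with the printout is at step 9, where the value should be x = 65.

step 9, x = 65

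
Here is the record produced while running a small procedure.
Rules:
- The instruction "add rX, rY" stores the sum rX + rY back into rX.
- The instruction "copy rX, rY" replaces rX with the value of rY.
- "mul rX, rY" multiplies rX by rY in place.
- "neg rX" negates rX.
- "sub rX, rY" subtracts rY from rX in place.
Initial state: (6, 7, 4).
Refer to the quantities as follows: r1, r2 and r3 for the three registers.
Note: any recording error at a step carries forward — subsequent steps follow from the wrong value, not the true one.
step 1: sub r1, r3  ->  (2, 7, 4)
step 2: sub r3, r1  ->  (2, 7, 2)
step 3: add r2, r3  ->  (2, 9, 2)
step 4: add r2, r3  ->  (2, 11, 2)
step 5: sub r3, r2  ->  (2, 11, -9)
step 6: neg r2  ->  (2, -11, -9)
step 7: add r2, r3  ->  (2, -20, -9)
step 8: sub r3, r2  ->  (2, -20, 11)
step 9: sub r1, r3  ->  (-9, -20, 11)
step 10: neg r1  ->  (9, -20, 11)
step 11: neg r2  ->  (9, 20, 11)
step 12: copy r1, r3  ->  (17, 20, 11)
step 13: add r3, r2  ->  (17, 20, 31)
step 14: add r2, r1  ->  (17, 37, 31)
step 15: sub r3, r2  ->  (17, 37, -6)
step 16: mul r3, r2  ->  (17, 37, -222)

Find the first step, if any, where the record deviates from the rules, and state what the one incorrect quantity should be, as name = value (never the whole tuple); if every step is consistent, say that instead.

Recomputing the run from the initial state:
step 1: r1 = 2, r2 = 7, r3 = 4
step 2: r1 = 2, r2 = 7, r3 = 2
step 3: r1 = 2, r2 = 9, r3 = 2
step 4: r1 = 2, r2 = 11, r3 = 2
step 5: r1 = 2, r2 = 11, r3 = -9
step 6: r1 = 2, r2 = -11, r3 = -9
step 7: r1 = 2, r2 = -20, r3 = -9
step 8: r1 = 2, r2 = -20, r3 = 11
step 9: r1 = -9, r2 = -20, r3 = 11
step 10: r1 = 9, r2 = -20, r3 = 11
step 11: r1 = 9, r2 = 20, r3 = 11
step 12: r1 = 11, r2 = 20, r3 = 11
step 13: r1 = 11, r2 = 20, r3 = 31
step 14: r1 = 11, r2 = 31, r3 = 31
step 15: r1 = 11, r2 = 31, r3 = 0
step 16: r1 = 11, r2 = 31, r3 = 0
The first disagreement with the record is at step 12, where the value should be r1 = 11.

step 12, r1 = 11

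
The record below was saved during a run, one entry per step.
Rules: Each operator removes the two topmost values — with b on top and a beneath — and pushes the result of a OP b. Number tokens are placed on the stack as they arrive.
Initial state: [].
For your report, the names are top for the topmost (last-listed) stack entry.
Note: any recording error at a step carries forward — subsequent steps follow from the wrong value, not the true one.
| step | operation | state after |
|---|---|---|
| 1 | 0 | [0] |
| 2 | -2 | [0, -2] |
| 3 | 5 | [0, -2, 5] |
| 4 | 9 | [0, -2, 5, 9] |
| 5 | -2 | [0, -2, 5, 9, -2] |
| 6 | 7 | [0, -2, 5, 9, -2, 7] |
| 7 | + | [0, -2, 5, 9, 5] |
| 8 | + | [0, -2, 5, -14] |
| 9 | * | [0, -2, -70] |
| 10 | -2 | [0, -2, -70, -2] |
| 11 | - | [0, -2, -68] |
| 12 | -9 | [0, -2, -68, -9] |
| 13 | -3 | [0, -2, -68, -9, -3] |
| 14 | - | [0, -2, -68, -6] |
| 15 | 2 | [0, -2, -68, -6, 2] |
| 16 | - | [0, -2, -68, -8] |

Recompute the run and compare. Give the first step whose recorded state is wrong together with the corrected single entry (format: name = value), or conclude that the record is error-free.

Recomputing the run from the initial state:
step 1: [0]
step 2: [0, -2]
step 3: [0, -2, 5]
step 4: [0, -2, 5, 9]
step 5: [0, -2, 5, 9, -2]
step 6: [0, -2, 5, 9, -2, 7]
step 7: [0, -2, 5, 9, 5]
step 8: [0, -2, 5, 14]
step 9: [0, -2, 70]
step 10: [0, -2, 70, -2]
step 11: [0, -2, 72]
step 12: [0, -2, 72, -9]
step 13: [0, -2, 72, -9, -3]
step 14: [0, -2, 72, -6]
step 15: [0, -2, 72, -6, 2]
step 16: [0, -2, 72, -8]
The first disagreement with the record is at step 8, where the value should be top = 14.

step 8, top = 14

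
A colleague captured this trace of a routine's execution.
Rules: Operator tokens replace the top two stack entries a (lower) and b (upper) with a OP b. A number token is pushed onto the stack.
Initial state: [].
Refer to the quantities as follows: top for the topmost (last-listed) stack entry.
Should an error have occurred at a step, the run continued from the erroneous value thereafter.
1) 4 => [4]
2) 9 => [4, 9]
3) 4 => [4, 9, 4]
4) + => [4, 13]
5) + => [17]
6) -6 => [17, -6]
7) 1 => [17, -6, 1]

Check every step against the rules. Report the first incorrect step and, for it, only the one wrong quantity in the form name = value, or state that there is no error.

no error

step 1: push 4: top = 4 -> in agreement
step 2: push 9: top = 9 -> agrees with the trace
step 3: push 4: top = 4 -> exactly as logged
step 4: 9 + 4 = 13 -> verified
step 5: 4 + 13 = 17 -> in agreement
step 6: push -6: top = -6 -> verified
step 7: push 1: top = 1 -> in agreement
Nothing is out of place; the run is error-free.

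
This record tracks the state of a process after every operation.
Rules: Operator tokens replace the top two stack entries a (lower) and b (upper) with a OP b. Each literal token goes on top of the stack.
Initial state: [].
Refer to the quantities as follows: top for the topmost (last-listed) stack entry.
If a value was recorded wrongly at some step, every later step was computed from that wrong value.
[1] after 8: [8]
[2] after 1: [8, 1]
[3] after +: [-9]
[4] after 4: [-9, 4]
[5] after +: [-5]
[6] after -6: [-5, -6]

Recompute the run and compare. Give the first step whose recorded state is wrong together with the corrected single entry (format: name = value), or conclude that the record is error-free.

Recomputing the run from the initial state:
step 1: [8]
step 2: [8, 1]
step 3: [9]
step 4: [9, 4]
step 5: [13]
step 6: [13, -6]
The first disagreement with the record is at step 3, where the value should be top = 9.

step 3, top = 9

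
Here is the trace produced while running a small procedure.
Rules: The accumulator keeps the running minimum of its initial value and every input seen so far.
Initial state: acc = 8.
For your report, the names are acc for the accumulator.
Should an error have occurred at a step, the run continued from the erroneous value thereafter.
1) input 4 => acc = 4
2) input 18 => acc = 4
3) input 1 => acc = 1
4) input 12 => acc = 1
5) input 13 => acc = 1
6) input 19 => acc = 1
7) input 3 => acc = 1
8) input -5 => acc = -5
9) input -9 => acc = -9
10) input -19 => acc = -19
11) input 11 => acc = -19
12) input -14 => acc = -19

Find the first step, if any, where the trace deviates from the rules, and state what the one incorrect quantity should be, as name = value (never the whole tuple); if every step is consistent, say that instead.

Recomputing the run from the initial state:
step 1: acc = 4
step 2: acc = 4
step 3: acc = 1
step 4: acc = 1
step 5: acc = 1
step 6: acc = 1
step 7: acc = 1
step 8: acc = -5
step 9: acc = -9
step 10: acc = -19
step 11: acc = -19
step 12: acc = -19
This matches the trace at every step.

no error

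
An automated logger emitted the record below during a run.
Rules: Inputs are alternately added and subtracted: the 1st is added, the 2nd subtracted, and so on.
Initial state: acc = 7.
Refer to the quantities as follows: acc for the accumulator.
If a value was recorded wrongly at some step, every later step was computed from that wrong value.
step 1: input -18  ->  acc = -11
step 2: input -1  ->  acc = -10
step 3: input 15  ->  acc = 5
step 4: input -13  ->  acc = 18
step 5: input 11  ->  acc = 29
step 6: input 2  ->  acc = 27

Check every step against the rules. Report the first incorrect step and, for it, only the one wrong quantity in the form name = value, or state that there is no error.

no error

Step 1: acc = 7 + -18 = -11 — agrees with the record.
Step 2: acc = -11 - -1 = -10 — consistent with the record.
Step 3: acc = -10 + 15 = 5 — consistent with the record.
Step 4: acc = 5 - -13 = 18 — verified.
Step 5: acc = 18 + 11 = 29 — checks out.
Step 6: acc = 29 - 2 = 27 — same as recorded.
Nothing is out of place; the run is error-free.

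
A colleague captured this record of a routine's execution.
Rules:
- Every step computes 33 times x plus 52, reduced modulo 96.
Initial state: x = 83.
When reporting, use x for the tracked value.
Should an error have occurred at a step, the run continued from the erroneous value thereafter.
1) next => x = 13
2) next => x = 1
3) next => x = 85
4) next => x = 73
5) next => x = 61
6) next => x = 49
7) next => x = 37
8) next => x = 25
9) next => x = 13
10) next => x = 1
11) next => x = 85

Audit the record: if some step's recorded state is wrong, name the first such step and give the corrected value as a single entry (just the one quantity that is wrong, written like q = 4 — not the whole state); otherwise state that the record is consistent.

step 1, x = 7

Step 1: x = (33*83 + 52) mod 96 = 7 — first mismatch against the record.
So the first discrepancy is step 1, where the right value is x = 7.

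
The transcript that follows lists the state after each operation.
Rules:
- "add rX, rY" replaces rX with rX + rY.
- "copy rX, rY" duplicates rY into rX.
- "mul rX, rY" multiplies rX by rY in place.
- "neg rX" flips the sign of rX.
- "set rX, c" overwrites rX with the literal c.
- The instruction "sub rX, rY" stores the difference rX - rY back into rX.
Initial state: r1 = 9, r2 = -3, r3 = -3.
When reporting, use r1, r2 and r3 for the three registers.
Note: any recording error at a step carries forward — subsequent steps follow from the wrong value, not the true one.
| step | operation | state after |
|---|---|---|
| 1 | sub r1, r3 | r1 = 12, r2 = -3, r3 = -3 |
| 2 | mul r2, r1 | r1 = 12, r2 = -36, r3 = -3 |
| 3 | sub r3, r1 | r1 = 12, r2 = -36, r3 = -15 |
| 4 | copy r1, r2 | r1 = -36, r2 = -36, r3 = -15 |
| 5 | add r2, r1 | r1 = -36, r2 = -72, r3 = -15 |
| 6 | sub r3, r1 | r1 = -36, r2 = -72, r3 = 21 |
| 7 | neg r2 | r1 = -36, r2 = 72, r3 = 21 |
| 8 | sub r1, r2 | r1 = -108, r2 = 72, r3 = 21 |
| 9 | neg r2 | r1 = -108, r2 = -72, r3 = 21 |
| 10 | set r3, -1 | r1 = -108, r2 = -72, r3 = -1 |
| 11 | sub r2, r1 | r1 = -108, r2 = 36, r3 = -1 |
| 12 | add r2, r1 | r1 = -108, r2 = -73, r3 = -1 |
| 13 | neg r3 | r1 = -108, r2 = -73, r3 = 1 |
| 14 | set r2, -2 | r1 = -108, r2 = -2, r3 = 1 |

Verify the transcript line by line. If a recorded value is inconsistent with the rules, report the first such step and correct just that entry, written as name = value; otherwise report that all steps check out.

step 12, r2 = -72

step 1: r1 = 9 - -3 = 12 -> consistent with the transcript
step 2: r2 = -3 * 12 = -36 -> agrees with the transcript
step 3: r3 = -3 - 12 = -15 -> verified
step 4: r1 = -36 -> exactly as logged
step 5: r2 = -36 + -36 = -72 -> agrees with the transcript
step 6: r3 = -15 - -36 = 21 -> same as recorded
step 7: r2 = -(-72) = 72 -> no discrepancy
step 8: r1 = -36 - 72 = -108 -> matches
step 9: r2 = -(72) = -72 -> verified
step 10: r3 = -1 -> in agreement
step 11: r2 = -72 - -108 = 36 -> agrees with the transcript
step 12: r2 = 36 + -108 = -72 -> this is not what the transcript shows
First incorrect step: 12; the correct value is r2 = -72.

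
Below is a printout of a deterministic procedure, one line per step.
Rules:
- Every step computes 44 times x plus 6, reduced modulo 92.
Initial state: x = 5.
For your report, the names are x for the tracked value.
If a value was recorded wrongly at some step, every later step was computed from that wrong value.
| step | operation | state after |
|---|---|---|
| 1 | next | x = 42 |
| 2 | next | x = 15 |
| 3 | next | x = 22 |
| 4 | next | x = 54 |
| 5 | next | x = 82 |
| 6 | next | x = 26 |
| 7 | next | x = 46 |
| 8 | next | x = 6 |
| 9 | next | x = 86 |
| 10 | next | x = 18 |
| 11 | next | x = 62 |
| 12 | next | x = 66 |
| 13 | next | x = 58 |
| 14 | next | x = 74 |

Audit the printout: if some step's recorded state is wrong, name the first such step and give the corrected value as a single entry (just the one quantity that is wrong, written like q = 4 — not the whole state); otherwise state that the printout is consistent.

1. x = (44*5 + 6) mod 92 = 42 (consistent with the printout)
2. x = (44*42 + 6) mod 92 = 14 (the recorded entry deviates here)
That makes step 2 the first incorrect line — x = 14 is what it should show.

step 2, x = 14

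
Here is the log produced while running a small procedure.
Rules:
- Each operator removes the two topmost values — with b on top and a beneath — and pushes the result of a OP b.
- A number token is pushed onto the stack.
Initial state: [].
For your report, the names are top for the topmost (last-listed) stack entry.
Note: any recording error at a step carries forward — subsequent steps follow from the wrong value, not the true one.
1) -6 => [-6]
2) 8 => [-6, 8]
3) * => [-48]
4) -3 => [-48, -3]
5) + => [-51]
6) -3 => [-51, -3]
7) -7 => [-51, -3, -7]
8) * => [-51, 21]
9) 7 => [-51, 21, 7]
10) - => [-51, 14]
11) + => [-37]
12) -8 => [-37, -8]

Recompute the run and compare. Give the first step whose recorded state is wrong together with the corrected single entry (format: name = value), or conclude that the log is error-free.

no error

1. push -6: top = -6 (verified)
2. push 8: top = 8 (matches)
3. -6 * 8 = -48 (agrees with the log)
4. push -3: top = -3 (verified)
5. -48 + -3 = -51 (exactly as logged)
6. push -3: top = -3 (consistent with the log)
7. push -7: top = -7 (consistent with the log)
8. -3 * -7 = 21 (checks out)
9. push 7: top = 7 (no discrepancy)
10. 21 - 7 = 14 (in agreement)
11. -51 + 14 = -37 (in agreement)
12. push -8: top = -8 (same as recorded)
All steps check out; nothing to correct.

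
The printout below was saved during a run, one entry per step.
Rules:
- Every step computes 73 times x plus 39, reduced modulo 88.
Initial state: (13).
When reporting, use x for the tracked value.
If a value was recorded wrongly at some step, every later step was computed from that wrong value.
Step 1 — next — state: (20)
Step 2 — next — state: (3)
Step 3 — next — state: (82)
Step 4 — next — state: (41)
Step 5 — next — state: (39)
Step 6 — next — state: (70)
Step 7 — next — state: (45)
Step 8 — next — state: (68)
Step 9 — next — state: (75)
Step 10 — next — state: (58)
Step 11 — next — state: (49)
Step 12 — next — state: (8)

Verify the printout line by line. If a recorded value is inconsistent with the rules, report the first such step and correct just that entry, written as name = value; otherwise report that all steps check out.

step 5, x = 40

Step 1: x = (73*13 + 39) mod 88 = 20 — verified.
Step 2: x = (73*20 + 39) mod 88 = 3 — checks out.
Step 3: x = (73*3 + 39) mod 88 = 82 — matches.
Step 4: x = (73*82 + 39) mod 88 = 41 — in agreement.
Step 5: x = (73*41 + 39) mod 88 = 40 — the printout has a different value.
Step 5 is the first one off; corrected, x = 40.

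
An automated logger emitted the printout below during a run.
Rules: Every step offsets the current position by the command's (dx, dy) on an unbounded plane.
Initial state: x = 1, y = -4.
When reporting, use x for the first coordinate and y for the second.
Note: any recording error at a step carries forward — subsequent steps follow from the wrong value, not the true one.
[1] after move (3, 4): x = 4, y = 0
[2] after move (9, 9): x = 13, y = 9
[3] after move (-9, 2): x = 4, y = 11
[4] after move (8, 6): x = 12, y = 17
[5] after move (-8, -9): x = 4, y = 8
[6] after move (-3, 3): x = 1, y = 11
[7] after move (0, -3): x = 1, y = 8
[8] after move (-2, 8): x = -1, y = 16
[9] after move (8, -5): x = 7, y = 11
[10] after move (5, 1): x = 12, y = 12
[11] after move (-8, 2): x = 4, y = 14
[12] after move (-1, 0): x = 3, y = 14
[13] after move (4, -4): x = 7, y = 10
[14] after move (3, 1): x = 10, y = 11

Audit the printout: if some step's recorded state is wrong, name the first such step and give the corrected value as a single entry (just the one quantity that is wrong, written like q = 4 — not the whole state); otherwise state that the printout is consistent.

step 1: x = 1 + (3) = 4, y = -4 + (4) = 0 -> confirmed correct
step 2: x = 4 + (9) = 13, y = 0 + (9) = 9 -> no discrepancy
step 3: x = 13 + (-9) = 4, y = 9 + (2) = 11 -> verified
step 4: x = 4 + (8) = 12, y = 11 + (6) = 17 -> confirmed correct
step 5: x = 12 + (-8) = 4, y = 17 + (-9) = 8 -> in agreement
step 6: x = 4 + (-3) = 1, y = 8 + (3) = 11 -> consistent with the printout
step 7: x = 1 + (0) = 1, y = 11 + (-3) = 8 -> verified
step 8: x = 1 + (-2) = -1, y = 8 + (8) = 16 -> consistent with the printout
step 9: x = -1 + (8) = 7, y = 16 + (-5) = 11 -> same as recorded
step 10: x = 7 + (5) = 12, y = 11 + (1) = 12 -> confirmed correct
step 11: x = 12 + (-8) = 4, y = 12 + (2) = 14 -> confirmed correct
step 12: x = 4 + (-1) = 3, y = 14 + (0) = 14 -> agrees with the printout
step 13: x = 3 + (4) = 7, y = 14 + (-4) = 10 -> agrees with the printout
step 14: x = 7 + (3) = 10, y = 10 + (1) = 11 -> consistent with the printout
Nothing is out of place; the run is error-free.

no error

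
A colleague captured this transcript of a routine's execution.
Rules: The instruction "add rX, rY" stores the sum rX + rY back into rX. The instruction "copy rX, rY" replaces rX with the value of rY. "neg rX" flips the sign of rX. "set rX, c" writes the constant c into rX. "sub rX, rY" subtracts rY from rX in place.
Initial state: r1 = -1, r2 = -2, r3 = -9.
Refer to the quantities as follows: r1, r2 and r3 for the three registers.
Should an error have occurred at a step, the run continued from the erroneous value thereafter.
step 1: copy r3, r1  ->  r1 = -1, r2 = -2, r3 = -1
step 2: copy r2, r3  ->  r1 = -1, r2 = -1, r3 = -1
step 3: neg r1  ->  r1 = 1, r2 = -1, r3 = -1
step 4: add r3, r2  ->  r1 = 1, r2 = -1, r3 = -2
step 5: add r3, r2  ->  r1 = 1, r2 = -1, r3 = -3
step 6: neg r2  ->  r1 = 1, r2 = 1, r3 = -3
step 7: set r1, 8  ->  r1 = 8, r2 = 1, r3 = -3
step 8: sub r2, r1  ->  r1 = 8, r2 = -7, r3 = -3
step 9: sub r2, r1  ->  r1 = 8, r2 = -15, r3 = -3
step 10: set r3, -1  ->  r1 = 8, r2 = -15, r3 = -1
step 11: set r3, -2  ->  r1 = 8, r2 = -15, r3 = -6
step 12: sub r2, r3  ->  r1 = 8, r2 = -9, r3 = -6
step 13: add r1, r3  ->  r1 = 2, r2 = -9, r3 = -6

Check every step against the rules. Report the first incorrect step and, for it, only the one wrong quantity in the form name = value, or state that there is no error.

Recomputing the run from the initial state:
step 1: r1 = -1, r2 = -2, r3 = -1
step 2: r1 = -1, r2 = -1, r3 = -1
step 3: r1 = 1, r2 = -1, r3 = -1
step 4: r1 = 1, r2 = -1, r3 = -2
step 5: r1 = 1, r2 = -1, r3 = -3
step 6: r1 = 1, r2 = 1, r3 = -3
step 7: r1 = 8, r2 = 1, r3 = -3
step 8: r1 = 8, r2 = -7, r3 = -3
step 9: r1 = 8, r2 = -15, r3 = -3
step 10: r1 = 8, r2 = -15, r3 = -1
step 11: r1 = 8, r2 = -15, r3 = -2
step 12: r1 = 8, r2 = -13, r3 = -2
step 13: r1 = 6, r2 = -13, r3 = -2
The first disagreement with the transcript is at step 11, where the value should be r3 = -2.

step 11, r3 = -2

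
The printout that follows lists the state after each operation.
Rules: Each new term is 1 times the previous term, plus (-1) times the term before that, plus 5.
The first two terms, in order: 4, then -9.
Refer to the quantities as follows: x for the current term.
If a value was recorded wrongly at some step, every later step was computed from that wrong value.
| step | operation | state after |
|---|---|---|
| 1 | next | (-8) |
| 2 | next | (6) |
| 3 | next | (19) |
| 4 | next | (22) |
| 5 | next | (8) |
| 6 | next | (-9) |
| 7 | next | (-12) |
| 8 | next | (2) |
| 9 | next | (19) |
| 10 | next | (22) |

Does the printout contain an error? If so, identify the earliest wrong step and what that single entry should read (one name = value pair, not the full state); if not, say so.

Step 1: x = 1*(-9) + (-1)*(4) + (5) = -8 — confirmed correct.
Step 2: x = 1*(-8) + (-1)*(-9) + (5) = 6 — consistent with the printout.
Step 3: x = 1*(6) + (-1)*(-8) + (5) = 19 — exactly as logged.
Step 4: x = 1*(19) + (-1)*(6) + (5) = 18 — the printout has a different value.
The earliest wrong entry is at step 4: it should read x = 18.

step 4, x = 18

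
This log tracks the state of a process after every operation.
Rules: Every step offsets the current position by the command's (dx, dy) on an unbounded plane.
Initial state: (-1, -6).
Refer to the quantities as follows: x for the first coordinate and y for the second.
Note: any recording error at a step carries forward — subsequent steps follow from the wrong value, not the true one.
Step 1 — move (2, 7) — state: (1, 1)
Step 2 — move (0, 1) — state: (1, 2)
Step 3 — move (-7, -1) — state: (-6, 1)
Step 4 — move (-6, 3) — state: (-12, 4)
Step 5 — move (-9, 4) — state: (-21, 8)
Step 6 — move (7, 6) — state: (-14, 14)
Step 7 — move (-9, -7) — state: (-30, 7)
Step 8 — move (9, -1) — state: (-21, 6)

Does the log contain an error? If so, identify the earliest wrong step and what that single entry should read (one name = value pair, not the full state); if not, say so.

step 7, x = -23

Recomputing the run from the initial state:
step 1: x = 1, y = 1
step 2: x = 1, y = 2
step 3: x = -6, y = 1
step 4: x = -12, y = 4
step 5: x = -21, y = 8
step 6: x = -14, y = 14
step 7: x = -23, y = 7
step 8: x = -14, y = 6
The first disagreement with the log is at step 7, where the value should be x = -23.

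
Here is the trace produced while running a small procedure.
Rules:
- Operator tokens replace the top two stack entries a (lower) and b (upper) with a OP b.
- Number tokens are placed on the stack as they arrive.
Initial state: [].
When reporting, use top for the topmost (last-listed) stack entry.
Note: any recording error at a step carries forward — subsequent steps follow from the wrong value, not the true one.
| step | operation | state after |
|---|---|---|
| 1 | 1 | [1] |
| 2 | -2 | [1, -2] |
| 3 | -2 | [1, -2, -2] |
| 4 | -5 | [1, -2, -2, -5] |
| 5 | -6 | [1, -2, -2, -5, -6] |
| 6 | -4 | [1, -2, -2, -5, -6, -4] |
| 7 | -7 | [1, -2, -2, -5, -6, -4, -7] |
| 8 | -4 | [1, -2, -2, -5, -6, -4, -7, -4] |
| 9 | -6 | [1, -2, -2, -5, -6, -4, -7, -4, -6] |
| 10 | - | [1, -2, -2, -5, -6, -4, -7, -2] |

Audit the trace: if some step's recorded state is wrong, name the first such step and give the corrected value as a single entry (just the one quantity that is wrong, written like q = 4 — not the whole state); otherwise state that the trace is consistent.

step 10, top = 2

Recomputing the run from the initial state:
step 1: [1]
step 2: [1, -2]
step 3: [1, -2, -2]
step 4: [1, -2, -2, -5]
step 5: [1, -2, -2, -5, -6]
step 6: [1, -2, -2, -5, -6, -4]
step 7: [1, -2, -2, -5, -6, -4, -7]
step 8: [1, -2, -2, -5, -6, -4, -7, -4]
step 9: [1, -2, -2, -5, -6, -4, -7, -4, -6]
step 10: [1, -2, -2, -5, -6, -4, -7, 2]
The first disagreement with the trace is at step 10, where the value should be top = 2.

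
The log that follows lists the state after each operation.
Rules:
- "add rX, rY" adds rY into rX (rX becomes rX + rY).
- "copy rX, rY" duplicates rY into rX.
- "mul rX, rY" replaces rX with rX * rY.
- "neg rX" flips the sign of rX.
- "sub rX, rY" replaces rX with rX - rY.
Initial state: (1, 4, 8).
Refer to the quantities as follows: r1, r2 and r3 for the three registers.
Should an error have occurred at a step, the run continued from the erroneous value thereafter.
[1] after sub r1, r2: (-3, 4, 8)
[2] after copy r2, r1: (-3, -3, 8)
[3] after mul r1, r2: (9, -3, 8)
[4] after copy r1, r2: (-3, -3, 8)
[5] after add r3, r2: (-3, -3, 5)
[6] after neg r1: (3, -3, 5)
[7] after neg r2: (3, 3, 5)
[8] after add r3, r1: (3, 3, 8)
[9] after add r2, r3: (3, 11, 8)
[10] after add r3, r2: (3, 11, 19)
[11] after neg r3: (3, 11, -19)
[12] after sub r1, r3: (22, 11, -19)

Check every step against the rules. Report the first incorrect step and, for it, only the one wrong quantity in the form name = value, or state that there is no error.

no error

Recomputing the run from the initial state:
step 1: r1 = -3, r2 = 4, r3 = 8
step 2: r1 = -3, r2 = -3, r3 = 8
step 3: r1 = 9, r2 = -3, r3 = 8
step 4: r1 = -3, r2 = -3, r3 = 8
step 5: r1 = -3, r2 = -3, r3 = 5
step 6: r1 = 3, r2 = -3, r3 = 5
step 7: r1 = 3, r2 = 3, r3 = 5
step 8: r1 = 3, r2 = 3, r3 = 8
step 9: r1 = 3, r2 = 11, r3 = 8
step 10: r1 = 3, r2 = 11, r3 = 19
step 11: r1 = 3, r2 = 11, r3 = -19
step 12: r1 = 22, r2 = 11, r3 = -19
This matches the log at every step.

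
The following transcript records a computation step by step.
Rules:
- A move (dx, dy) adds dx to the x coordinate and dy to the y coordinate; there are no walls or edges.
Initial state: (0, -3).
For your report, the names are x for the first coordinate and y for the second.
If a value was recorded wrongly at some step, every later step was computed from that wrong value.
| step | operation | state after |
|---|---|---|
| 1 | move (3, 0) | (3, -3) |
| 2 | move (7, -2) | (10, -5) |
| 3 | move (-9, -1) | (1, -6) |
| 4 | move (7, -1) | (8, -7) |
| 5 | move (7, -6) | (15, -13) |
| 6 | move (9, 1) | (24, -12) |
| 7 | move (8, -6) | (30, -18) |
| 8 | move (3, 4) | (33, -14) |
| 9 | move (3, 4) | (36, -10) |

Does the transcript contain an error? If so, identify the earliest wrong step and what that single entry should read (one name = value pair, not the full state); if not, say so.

Recomputing the run from the initial state:
step 1: x = 3, y = -3
step 2: x = 10, y = -5
step 3: x = 1, y = -6
step 4: x = 8, y = -7
step 5: x = 15, y = -13
step 6: x = 24, y = -12
step 7: x = 32, y = -18
step 8: x = 35, y = -14
step 9: x = 38, y = -10
The first disagreement with the transcript is at step 7, where the value should be x = 32.

step 7, x = 32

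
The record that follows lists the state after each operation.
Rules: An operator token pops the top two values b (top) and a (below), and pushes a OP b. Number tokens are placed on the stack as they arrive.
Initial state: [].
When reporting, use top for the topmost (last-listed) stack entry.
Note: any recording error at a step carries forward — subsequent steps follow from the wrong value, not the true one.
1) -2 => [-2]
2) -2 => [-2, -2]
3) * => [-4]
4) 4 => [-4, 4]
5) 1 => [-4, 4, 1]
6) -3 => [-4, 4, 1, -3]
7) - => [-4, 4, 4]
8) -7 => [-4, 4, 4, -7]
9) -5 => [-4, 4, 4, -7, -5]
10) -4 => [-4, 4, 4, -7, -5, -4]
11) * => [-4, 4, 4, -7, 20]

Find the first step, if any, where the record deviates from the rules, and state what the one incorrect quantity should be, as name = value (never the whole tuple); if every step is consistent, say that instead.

step 3, top = 4

step 1: push -2: top = -2 -> verified
step 2: push -2: top = -2 -> exactly as logged
step 3: -2 * -2 = 4 -> the recorded entry deviates here
First incorrect step: 3; the correct value is top = 4.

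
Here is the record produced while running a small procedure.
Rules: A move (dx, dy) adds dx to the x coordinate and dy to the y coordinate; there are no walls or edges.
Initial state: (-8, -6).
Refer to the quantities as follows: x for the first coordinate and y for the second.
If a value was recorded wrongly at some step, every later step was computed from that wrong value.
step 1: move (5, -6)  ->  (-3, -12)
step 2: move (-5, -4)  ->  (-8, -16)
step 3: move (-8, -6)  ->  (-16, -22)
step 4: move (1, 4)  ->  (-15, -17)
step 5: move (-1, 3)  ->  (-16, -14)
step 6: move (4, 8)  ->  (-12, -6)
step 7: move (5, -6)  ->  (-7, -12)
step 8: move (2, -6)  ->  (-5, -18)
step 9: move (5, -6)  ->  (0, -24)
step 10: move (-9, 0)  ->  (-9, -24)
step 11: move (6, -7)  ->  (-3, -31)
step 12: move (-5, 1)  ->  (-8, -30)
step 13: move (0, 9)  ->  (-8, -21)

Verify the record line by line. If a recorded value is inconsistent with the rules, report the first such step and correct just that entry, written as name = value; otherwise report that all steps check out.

step 4, y = -18

Recomputing the run from the initial state:
step 1: x = -3, y = -12
step 2: x = -8, y = -16
step 3: x = -16, y = -22
step 4: x = -15, y = -18
step 5: x = -16, y = -15
step 6: x = -12, y = -7
step 7: x = -7, y = -13
step 8: x = -5, y = -19
step 9: x = 0, y = -25
step 10: x = -9, y = -25
step 11: x = -3, y = -32
step 12: x = -8, y = -31
step 13: x = -8, y = -22
The first disagreement with the record is at step 4, where the value should be y = -18.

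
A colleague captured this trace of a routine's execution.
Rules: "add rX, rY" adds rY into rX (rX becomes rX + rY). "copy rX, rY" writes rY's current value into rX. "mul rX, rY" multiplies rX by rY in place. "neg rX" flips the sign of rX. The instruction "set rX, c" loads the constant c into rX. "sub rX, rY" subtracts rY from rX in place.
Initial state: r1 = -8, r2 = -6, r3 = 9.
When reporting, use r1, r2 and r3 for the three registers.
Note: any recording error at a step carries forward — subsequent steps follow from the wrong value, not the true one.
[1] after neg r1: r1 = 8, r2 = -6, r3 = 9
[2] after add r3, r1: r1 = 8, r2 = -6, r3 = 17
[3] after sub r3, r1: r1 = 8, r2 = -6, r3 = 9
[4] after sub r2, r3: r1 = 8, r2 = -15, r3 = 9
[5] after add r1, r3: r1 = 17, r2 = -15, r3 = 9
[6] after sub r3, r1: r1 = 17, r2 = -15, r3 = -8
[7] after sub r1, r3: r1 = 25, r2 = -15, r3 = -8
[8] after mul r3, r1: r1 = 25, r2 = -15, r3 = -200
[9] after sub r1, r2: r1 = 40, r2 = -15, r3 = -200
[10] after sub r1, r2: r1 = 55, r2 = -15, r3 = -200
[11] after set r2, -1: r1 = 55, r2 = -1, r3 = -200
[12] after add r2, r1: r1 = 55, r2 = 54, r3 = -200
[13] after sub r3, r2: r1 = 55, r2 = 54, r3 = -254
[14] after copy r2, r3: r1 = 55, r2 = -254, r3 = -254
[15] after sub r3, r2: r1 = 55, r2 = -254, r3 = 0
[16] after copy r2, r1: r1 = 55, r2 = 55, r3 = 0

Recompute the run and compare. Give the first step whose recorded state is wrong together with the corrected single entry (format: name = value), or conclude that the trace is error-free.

no error

Step 1: r1 = -(-8) = 8 — same as recorded.
Step 2: r3 = 9 + 8 = 17 — matches.
Step 3: r3 = 17 - 8 = 9 — checks out.
Step 4: r2 = -6 - 9 = -15 — verified.
Step 5: r1 = 8 + 9 = 17 — consistent with the trace.
Step 6: r3 = 9 - 17 = -8 — in agreement.
Step 7: r1 = 17 - -8 = 25 — in agreement.
Step 8: r3 = -8 * 25 = -200 — consistent with the trace.
Step 9: r1 = 25 - -15 = 40 — confirmed correct.
Step 10: r1 = 40 - -15 = 55 — consistent with the trace.
Step 11: r2 = -1 — same as recorded.
Step 12: r2 = -1 + 55 = 54 — agrees with the trace.
Step 13: r3 = -200 - 54 = -254 — consistent with the trace.
Step 14: r2 = -254 — in agreement.
Step 15: r3 = -254 - -254 = 0 — no discrepancy.
Step 16: r2 = 55 — same as recorded.
Each recorded entry agrees with the recomputation.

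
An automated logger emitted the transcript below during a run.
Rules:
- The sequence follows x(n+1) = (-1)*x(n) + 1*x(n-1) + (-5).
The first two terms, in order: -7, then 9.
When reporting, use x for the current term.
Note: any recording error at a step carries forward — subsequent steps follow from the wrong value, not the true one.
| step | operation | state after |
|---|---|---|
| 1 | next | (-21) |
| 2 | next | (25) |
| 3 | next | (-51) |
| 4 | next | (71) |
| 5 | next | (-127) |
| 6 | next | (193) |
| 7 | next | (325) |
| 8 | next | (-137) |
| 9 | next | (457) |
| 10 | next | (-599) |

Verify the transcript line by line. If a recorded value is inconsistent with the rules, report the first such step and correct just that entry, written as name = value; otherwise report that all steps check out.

1. x = -1*(9) + (1)*(-7) + (-5) = -21 (in agreement)
2. x = -1*(-21) + (1)*(9) + (-5) = 25 (in agreement)
3. x = -1*(25) + (1)*(-21) + (-5) = -51 (consistent with the transcript)
4. x = -1*(-51) + (1)*(25) + (-5) = 71 (confirmed correct)
5. x = -1*(71) + (1)*(-51) + (-5) = -127 (in agreement)
6. x = -1*(-127) + (1)*(71) + (-5) = 193 (confirmed correct)
7. x = -1*(193) + (1)*(-127) + (-5) = -325 (the recorded entry deviates here)
Step 7 is the first one off; corrected, x = -325.

step 7, x = -325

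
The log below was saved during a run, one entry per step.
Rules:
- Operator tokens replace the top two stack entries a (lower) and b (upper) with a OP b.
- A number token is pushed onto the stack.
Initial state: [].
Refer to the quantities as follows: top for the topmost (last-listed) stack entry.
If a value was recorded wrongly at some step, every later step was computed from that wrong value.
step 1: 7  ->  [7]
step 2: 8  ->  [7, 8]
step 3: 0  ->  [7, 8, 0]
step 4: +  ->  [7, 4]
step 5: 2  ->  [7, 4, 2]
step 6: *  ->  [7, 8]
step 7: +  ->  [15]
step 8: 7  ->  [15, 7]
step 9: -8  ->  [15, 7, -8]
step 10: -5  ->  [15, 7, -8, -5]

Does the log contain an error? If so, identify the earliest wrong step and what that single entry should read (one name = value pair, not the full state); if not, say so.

step 4, top = 8

step 1: push 7: top = 7 -> checks out
step 2: push 8: top = 8 -> matches
step 3: push 0: top = 0 -> exactly as logged
step 4: 8 + 0 = 8 -> the entry is off here
Conclusion: step 4 carries the first error; the entry should be top = 8.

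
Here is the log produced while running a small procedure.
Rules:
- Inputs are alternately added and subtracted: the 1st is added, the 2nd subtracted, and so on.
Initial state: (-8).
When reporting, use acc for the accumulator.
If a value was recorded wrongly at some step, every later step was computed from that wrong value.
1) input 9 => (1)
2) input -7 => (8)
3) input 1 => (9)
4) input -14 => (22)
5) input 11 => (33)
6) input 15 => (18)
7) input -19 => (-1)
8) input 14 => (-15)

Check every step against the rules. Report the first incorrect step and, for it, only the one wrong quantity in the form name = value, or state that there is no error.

step 1: acc = -8 + 9 = 1 -> agrees with the log
step 2: acc = 1 - -7 = 8 -> exactly as logged
step 3: acc = 8 + 1 = 9 -> matches
step 4: acc = 9 - -14 = 23 -> the recorded entry deviates here
The earliest wrong entry is at step 4: it should read acc = 23.

step 4, acc = 23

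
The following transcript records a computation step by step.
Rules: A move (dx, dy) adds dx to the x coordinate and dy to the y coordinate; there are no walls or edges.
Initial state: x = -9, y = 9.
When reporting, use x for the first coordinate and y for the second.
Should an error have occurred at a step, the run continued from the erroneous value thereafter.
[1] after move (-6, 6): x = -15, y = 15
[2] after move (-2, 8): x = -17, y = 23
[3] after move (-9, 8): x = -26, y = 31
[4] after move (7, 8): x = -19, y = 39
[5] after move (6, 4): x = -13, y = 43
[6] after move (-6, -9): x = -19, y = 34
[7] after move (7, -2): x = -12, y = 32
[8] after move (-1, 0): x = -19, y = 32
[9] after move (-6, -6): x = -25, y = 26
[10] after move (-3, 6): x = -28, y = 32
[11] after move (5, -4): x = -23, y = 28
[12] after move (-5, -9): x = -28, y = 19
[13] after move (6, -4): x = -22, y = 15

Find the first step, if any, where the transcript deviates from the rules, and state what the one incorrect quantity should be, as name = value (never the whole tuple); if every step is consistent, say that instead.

1. x = -9 + (-6) = -15, y = 9 + (6) = 15 (confirmed correct)
2. x = -15 + (-2) = -17, y = 15 + (8) = 23 (checks out)
3. x = -17 + (-9) = -26, y = 23 + (8) = 31 (in agreement)
4. x = -26 + (7) = -19, y = 31 + (8) = 39 (matches)
5. x = -19 + (6) = -13, y = 39 + (4) = 43 (agrees with the transcript)
6. x = -13 + (-6) = -19, y = 43 + (-9) = 34 (in agreement)
7. x = -19 + (7) = -12, y = 34 + (-2) = 32 (no discrepancy)
8. x = -12 + (-1) = -13, y = 32 + (0) = 32 (this is not what the transcript shows)
Step 8 is the first one off; corrected, x = -13.

step 8, x = -13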